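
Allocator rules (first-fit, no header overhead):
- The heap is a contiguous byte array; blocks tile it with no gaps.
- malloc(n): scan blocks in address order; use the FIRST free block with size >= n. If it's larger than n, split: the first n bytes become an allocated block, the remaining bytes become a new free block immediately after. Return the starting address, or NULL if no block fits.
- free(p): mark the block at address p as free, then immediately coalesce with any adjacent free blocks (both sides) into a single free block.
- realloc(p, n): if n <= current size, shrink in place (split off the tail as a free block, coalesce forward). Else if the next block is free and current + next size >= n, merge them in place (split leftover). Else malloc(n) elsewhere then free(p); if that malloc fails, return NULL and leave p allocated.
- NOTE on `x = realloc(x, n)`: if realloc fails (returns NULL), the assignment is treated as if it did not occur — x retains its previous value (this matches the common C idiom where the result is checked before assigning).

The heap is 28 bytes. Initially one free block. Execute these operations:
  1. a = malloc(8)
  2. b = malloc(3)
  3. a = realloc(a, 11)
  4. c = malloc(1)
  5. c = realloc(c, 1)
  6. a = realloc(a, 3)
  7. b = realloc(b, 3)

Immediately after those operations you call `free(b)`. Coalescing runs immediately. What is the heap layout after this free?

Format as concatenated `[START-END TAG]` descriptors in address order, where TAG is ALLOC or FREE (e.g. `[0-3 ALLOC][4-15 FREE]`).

Op 1: a = malloc(8) -> a = 0; heap: [0-7 ALLOC][8-27 FREE]
Op 2: b = malloc(3) -> b = 8; heap: [0-7 ALLOC][8-10 ALLOC][11-27 FREE]
Op 3: a = realloc(a, 11) -> a = 11; heap: [0-7 FREE][8-10 ALLOC][11-21 ALLOC][22-27 FREE]
Op 4: c = malloc(1) -> c = 0; heap: [0-0 ALLOC][1-7 FREE][8-10 ALLOC][11-21 ALLOC][22-27 FREE]
Op 5: c = realloc(c, 1) -> c = 0; heap: [0-0 ALLOC][1-7 FREE][8-10 ALLOC][11-21 ALLOC][22-27 FREE]
Op 6: a = realloc(a, 3) -> a = 11; heap: [0-0 ALLOC][1-7 FREE][8-10 ALLOC][11-13 ALLOC][14-27 FREE]
Op 7: b = realloc(b, 3) -> b = 8; heap: [0-0 ALLOC][1-7 FREE][8-10 ALLOC][11-13 ALLOC][14-27 FREE]
free(b): b = 8 -> block [8-10 ALLOC]; mark free, coalesce with adjacent free neighbors -> [0-0 ALLOC][1-10 FREE][11-13 ALLOC][14-27 FREE]

Answer: [0-0 ALLOC][1-10 FREE][11-13 ALLOC][14-27 FREE]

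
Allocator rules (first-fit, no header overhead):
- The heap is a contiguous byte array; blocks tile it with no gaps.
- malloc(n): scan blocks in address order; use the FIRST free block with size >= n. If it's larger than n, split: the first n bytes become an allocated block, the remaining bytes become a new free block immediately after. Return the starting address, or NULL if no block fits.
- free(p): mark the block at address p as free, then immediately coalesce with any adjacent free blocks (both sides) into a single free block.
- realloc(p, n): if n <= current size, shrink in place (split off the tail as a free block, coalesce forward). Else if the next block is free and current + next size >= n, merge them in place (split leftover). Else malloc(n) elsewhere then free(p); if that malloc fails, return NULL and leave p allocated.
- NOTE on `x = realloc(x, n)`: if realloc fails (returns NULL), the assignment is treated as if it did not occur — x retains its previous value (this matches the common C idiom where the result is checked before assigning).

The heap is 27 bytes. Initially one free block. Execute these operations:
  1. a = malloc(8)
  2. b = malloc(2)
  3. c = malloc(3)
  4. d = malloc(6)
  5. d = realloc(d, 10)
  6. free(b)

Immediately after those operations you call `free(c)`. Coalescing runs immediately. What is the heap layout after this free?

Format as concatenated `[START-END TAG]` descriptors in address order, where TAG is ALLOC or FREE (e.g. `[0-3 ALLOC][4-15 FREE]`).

Answer: [0-7 ALLOC][8-12 FREE][13-22 ALLOC][23-26 FREE]

Derivation:
Op 1: a = malloc(8) -> a = 0; heap: [0-7 ALLOC][8-26 FREE]
Op 2: b = malloc(2) -> b = 8; heap: [0-7 ALLOC][8-9 ALLOC][10-26 FREE]
Op 3: c = malloc(3) -> c = 10; heap: [0-7 ALLOC][8-9 ALLOC][10-12 ALLOC][13-26 FREE]
Op 4: d = malloc(6) -> d = 13; heap: [0-7 ALLOC][8-9 ALLOC][10-12 ALLOC][13-18 ALLOC][19-26 FREE]
Op 5: d = realloc(d, 10) -> d = 13; heap: [0-7 ALLOC][8-9 ALLOC][10-12 ALLOC][13-22 ALLOC][23-26 FREE]
Op 6: free(b) -> (freed b); heap: [0-7 ALLOC][8-9 FREE][10-12 ALLOC][13-22 ALLOC][23-26 FREE]
free(c): c = 10 -> block [10-12 ALLOC]; mark free, coalesce with adjacent free neighbors -> [0-7 ALLOC][8-12 FREE][13-22 ALLOC][23-26 FREE]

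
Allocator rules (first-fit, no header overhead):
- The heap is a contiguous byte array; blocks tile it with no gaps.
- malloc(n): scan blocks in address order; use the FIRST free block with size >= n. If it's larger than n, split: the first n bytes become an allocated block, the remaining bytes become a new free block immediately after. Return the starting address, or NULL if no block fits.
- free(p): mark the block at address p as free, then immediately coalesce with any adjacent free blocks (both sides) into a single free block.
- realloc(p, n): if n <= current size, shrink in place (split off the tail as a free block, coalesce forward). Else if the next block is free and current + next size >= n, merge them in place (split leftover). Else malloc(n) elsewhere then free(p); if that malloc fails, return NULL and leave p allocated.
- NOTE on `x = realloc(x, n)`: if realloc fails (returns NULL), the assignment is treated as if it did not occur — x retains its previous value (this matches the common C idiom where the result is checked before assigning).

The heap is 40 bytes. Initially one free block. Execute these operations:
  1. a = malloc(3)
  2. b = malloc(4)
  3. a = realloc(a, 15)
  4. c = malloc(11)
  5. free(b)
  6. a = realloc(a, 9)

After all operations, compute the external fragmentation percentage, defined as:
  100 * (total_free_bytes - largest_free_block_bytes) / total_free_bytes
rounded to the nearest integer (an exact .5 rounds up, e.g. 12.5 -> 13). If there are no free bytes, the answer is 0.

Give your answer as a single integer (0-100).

Answer: 65

Derivation:
Op 1: a = malloc(3) -> a = 0; heap: [0-2 ALLOC][3-39 FREE]
Op 2: b = malloc(4) -> b = 3; heap: [0-2 ALLOC][3-6 ALLOC][7-39 FREE]
Op 3: a = realloc(a, 15) -> a = 7; heap: [0-2 FREE][3-6 ALLOC][7-21 ALLOC][22-39 FREE]
Op 4: c = malloc(11) -> c = 22; heap: [0-2 FREE][3-6 ALLOC][7-21 ALLOC][22-32 ALLOC][33-39 FREE]
Op 5: free(b) -> (freed b); heap: [0-6 FREE][7-21 ALLOC][22-32 ALLOC][33-39 FREE]
Op 6: a = realloc(a, 9) -> a = 7; heap: [0-6 FREE][7-15 ALLOC][16-21 FREE][22-32 ALLOC][33-39 FREE]
Free blocks: [7 6 7] total_free=20 largest=7 -> 100*(20-7)/20 = 1300/20 = 65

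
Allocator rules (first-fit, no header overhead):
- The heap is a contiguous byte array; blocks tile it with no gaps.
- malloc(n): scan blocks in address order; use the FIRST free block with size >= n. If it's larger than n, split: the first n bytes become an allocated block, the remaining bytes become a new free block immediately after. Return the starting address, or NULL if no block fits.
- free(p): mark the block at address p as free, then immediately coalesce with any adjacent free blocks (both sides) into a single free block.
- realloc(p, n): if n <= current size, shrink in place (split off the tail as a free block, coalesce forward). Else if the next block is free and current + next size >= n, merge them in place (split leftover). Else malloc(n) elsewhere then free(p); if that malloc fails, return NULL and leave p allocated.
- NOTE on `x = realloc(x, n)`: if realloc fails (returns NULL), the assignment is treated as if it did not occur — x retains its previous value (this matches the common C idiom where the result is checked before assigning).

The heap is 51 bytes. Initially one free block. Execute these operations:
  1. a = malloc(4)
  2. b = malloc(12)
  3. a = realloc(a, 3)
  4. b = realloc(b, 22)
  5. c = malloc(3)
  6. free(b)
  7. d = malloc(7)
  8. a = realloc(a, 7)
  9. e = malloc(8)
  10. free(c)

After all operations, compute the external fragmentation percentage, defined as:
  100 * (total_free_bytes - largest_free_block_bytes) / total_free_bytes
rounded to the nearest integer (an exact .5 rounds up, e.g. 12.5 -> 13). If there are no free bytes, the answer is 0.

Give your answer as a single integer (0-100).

Answer: 10

Derivation:
Op 1: a = malloc(4) -> a = 0; heap: [0-3 ALLOC][4-50 FREE]
Op 2: b = malloc(12) -> b = 4; heap: [0-3 ALLOC][4-15 ALLOC][16-50 FREE]
Op 3: a = realloc(a, 3) -> a = 0; heap: [0-2 ALLOC][3-3 FREE][4-15 ALLOC][16-50 FREE]
Op 4: b = realloc(b, 22) -> b = 4; heap: [0-2 ALLOC][3-3 FREE][4-25 ALLOC][26-50 FREE]
Op 5: c = malloc(3) -> c = 26; heap: [0-2 ALLOC][3-3 FREE][4-25 ALLOC][26-28 ALLOC][29-50 FREE]
Op 6: free(b) -> (freed b); heap: [0-2 ALLOC][3-25 FREE][26-28 ALLOC][29-50 FREE]
Op 7: d = malloc(7) -> d = 3; heap: [0-2 ALLOC][3-9 ALLOC][10-25 FREE][26-28 ALLOC][29-50 FREE]
Op 8: a = realloc(a, 7) -> a = 10; heap: [0-2 FREE][3-9 ALLOC][10-16 ALLOC][17-25 FREE][26-28 ALLOC][29-50 FREE]
Op 9: e = malloc(8) -> e = 17; heap: [0-2 FREE][3-9 ALLOC][10-16 ALLOC][17-24 ALLOC][25-25 FREE][26-28 ALLOC][29-50 FREE]
Op 10: free(c) -> (freed c); heap: [0-2 FREE][3-9 ALLOC][10-16 ALLOC][17-24 ALLOC][25-50 FREE]
Free blocks: [3 26] total_free=29 largest=26 -> 100*(29-26)/29 = 300/29 ≈ 10.345 -> rounds to 10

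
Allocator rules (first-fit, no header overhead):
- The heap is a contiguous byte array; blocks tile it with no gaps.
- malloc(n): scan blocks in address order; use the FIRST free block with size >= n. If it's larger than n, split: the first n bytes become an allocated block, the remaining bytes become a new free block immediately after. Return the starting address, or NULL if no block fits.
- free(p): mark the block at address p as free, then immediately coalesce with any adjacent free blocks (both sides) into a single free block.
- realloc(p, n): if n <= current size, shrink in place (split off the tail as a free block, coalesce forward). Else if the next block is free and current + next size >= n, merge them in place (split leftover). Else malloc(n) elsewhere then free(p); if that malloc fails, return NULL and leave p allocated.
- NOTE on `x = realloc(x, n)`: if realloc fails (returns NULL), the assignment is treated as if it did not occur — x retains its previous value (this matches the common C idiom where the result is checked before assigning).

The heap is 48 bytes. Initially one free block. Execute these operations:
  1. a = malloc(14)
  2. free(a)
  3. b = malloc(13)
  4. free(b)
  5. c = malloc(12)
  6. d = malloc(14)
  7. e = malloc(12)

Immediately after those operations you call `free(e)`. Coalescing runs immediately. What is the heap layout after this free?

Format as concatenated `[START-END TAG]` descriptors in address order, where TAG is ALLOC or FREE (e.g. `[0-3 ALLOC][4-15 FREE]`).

Op 1: a = malloc(14) -> a = 0; heap: [0-13 ALLOC][14-47 FREE]
Op 2: free(a) -> (freed a); heap: [0-47 FREE]
Op 3: b = malloc(13) -> b = 0; heap: [0-12 ALLOC][13-47 FREE]
Op 4: free(b) -> (freed b); heap: [0-47 FREE]
Op 5: c = malloc(12) -> c = 0; heap: [0-11 ALLOC][12-47 FREE]
Op 6: d = malloc(14) -> d = 12; heap: [0-11 ALLOC][12-25 ALLOC][26-47 FREE]
Op 7: e = malloc(12) -> e = 26; heap: [0-11 ALLOC][12-25 ALLOC][26-37 ALLOC][38-47 FREE]
free(e): e = 26 -> block [26-37 ALLOC]; mark free, coalesce with adjacent free neighbors -> [0-11 ALLOC][12-25 ALLOC][26-47 FREE]

Answer: [0-11 ALLOC][12-25 ALLOC][26-47 FREE]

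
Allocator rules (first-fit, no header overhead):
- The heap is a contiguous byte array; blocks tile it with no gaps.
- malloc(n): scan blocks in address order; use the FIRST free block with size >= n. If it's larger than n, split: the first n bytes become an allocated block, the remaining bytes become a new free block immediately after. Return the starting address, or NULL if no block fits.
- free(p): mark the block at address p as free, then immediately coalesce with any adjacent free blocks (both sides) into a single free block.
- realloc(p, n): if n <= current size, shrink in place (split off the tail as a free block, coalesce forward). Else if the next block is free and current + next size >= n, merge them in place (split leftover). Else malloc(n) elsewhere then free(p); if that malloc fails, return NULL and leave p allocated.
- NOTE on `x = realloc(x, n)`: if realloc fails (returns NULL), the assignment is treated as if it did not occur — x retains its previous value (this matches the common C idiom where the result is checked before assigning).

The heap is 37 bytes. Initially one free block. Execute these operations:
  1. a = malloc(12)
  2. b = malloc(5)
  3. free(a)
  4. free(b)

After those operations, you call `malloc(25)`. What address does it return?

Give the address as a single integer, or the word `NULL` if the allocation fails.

Op 1: a = malloc(12) -> a = 0; heap: [0-11 ALLOC][12-36 FREE]
Op 2: b = malloc(5) -> b = 12; heap: [0-11 ALLOC][12-16 ALLOC][17-36 FREE]
Op 3: free(a) -> (freed a); heap: [0-11 FREE][12-16 ALLOC][17-36 FREE]
Op 4: free(b) -> (freed b); heap: [0-36 FREE]
malloc(25): first-fit scan over [0-36 FREE] -> 0

Answer: 0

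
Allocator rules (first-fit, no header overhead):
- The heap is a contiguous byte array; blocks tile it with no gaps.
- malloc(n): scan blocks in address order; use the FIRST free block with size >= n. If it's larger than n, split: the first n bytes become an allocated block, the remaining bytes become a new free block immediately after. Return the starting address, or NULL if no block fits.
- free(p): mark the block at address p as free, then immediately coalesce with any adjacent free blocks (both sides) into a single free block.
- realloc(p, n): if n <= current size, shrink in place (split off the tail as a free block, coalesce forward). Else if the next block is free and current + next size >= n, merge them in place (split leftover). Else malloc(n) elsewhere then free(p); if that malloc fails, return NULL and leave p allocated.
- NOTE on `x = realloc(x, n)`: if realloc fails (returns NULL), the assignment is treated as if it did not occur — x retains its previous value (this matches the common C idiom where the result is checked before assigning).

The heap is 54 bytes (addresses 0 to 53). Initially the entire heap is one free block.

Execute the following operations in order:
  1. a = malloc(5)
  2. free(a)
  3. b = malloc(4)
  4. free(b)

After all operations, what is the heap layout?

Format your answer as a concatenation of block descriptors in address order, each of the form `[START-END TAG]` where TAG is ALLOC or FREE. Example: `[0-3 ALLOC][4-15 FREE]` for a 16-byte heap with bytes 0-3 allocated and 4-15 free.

Answer: [0-53 FREE]

Derivation:
Op 1: a = malloc(5) -> a = 0; heap: [0-4 ALLOC][5-53 FREE]
Op 2: free(a) -> (freed a); heap: [0-53 FREE]
Op 3: b = malloc(4) -> b = 0; heap: [0-3 ALLOC][4-53 FREE]
Op 4: free(b) -> (freed b); heap: [0-53 FREE]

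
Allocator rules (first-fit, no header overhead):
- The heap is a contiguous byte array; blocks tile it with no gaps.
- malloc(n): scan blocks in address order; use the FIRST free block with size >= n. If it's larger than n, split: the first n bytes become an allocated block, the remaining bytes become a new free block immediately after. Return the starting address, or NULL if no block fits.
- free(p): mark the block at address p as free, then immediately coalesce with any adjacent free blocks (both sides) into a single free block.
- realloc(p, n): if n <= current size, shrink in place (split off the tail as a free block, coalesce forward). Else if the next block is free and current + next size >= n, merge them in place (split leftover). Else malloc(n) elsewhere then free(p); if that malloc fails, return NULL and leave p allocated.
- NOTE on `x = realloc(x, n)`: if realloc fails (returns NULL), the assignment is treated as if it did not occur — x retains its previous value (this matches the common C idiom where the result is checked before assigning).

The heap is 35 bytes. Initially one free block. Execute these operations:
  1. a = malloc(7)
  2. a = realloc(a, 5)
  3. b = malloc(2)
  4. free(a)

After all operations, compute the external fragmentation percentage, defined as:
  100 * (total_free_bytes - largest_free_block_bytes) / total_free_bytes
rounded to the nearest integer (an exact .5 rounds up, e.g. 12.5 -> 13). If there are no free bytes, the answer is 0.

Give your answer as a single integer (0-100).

Op 1: a = malloc(7) -> a = 0; heap: [0-6 ALLOC][7-34 FREE]
Op 2: a = realloc(a, 5) -> a = 0; heap: [0-4 ALLOC][5-34 FREE]
Op 3: b = malloc(2) -> b = 5; heap: [0-4 ALLOC][5-6 ALLOC][7-34 FREE]
Op 4: free(a) -> (freed a); heap: [0-4 FREE][5-6 ALLOC][7-34 FREE]
Free blocks: [5 28] total_free=33 largest=28 -> 100*(33-28)/33 = 500/33 ≈ 15.152 -> rounds to 15

Answer: 15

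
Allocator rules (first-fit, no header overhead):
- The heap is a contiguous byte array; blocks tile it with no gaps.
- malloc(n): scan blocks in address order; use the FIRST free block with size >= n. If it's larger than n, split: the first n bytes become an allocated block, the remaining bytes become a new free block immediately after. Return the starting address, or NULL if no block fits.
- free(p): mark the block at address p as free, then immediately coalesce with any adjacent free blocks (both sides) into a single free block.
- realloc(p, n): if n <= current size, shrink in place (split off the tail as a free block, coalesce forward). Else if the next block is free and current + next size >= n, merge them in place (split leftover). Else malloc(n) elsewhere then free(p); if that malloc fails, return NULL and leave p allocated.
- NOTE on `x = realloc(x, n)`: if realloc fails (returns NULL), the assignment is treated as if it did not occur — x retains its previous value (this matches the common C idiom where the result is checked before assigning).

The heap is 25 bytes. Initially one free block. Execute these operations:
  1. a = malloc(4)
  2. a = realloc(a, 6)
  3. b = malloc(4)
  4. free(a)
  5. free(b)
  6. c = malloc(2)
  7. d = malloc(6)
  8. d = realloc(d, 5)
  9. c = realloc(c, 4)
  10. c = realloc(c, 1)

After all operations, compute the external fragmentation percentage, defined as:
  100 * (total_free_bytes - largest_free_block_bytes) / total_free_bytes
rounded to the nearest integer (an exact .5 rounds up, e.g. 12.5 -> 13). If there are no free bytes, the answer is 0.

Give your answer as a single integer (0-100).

Answer: 11

Derivation:
Op 1: a = malloc(4) -> a = 0; heap: [0-3 ALLOC][4-24 FREE]
Op 2: a = realloc(a, 6) -> a = 0; heap: [0-5 ALLOC][6-24 FREE]
Op 3: b = malloc(4) -> b = 6; heap: [0-5 ALLOC][6-9 ALLOC][10-24 FREE]
Op 4: free(a) -> (freed a); heap: [0-5 FREE][6-9 ALLOC][10-24 FREE]
Op 5: free(b) -> (freed b); heap: [0-24 FREE]
Op 6: c = malloc(2) -> c = 0; heap: [0-1 ALLOC][2-24 FREE]
Op 7: d = malloc(6) -> d = 2; heap: [0-1 ALLOC][2-7 ALLOC][8-24 FREE]
Op 8: d = realloc(d, 5) -> d = 2; heap: [0-1 ALLOC][2-6 ALLOC][7-24 FREE]
Op 9: c = realloc(c, 4) -> c = 7; heap: [0-1 FREE][2-6 ALLOC][7-10 ALLOC][11-24 FREE]
Op 10: c = realloc(c, 1) -> c = 7; heap: [0-1 FREE][2-6 ALLOC][7-7 ALLOC][8-24 FREE]
Free blocks: [2 17] total_free=19 largest=17 -> 100*(19-17)/19 = 200/19 ≈ 10.526 -> rounds to 11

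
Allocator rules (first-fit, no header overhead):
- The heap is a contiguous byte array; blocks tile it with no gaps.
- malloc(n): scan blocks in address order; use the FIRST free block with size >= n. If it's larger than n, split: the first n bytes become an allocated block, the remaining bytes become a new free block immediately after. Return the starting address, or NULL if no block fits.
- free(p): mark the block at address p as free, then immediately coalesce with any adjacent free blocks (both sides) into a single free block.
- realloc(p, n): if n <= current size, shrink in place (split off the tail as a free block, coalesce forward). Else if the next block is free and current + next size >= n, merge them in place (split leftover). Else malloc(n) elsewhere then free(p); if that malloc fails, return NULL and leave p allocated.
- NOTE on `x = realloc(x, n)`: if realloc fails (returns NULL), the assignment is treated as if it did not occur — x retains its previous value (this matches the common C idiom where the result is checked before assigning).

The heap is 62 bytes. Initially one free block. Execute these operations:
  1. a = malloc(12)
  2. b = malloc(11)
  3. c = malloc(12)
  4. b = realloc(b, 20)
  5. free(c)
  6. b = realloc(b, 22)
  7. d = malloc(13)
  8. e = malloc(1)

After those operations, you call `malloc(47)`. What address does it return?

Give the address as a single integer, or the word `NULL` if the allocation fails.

Answer: NULL

Derivation:
Op 1: a = malloc(12) -> a = 0; heap: [0-11 ALLOC][12-61 FREE]
Op 2: b = malloc(11) -> b = 12; heap: [0-11 ALLOC][12-22 ALLOC][23-61 FREE]
Op 3: c = malloc(12) -> c = 23; heap: [0-11 ALLOC][12-22 ALLOC][23-34 ALLOC][35-61 FREE]
Op 4: b = realloc(b, 20) -> b = 35; heap: [0-11 ALLOC][12-22 FREE][23-34 ALLOC][35-54 ALLOC][55-61 FREE]
Op 5: free(c) -> (freed c); heap: [0-11 ALLOC][12-34 FREE][35-54 ALLOC][55-61 FREE]
Op 6: b = realloc(b, 22) -> b = 35; heap: [0-11 ALLOC][12-34 FREE][35-56 ALLOC][57-61 FREE]
Op 7: d = malloc(13) -> d = 12; heap: [0-11 ALLOC][12-24 ALLOC][25-34 FREE][35-56 ALLOC][57-61 FREE]
Op 8: e = malloc(1) -> e = 25; heap: [0-11 ALLOC][12-24 ALLOC][25-25 ALLOC][26-34 FREE][35-56 ALLOC][57-61 FREE]
malloc(47): first-fit scan over [0-11 ALLOC][12-24 ALLOC][25-25 ALLOC][26-34 FREE][35-56 ALLOC][57-61 FREE] -> NULL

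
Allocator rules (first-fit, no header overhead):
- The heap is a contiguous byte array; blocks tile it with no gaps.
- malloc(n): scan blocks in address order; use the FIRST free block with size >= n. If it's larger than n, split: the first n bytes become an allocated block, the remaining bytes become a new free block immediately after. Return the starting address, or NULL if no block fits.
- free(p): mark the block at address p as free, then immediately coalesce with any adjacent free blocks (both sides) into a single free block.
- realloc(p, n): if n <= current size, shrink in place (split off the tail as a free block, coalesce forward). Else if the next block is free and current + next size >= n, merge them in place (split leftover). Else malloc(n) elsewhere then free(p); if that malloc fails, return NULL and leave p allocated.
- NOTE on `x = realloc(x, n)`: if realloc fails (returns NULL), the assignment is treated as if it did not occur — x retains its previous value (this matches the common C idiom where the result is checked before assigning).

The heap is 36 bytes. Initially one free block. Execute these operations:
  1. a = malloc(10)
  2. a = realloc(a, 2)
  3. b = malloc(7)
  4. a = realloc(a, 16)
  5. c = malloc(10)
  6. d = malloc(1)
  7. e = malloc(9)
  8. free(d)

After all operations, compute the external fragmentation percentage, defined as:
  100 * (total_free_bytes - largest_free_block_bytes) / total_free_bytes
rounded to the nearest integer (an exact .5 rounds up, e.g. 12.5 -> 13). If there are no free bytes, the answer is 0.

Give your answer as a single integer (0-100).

Answer: 33

Derivation:
Op 1: a = malloc(10) -> a = 0; heap: [0-9 ALLOC][10-35 FREE]
Op 2: a = realloc(a, 2) -> a = 0; heap: [0-1 ALLOC][2-35 FREE]
Op 3: b = malloc(7) -> b = 2; heap: [0-1 ALLOC][2-8 ALLOC][9-35 FREE]
Op 4: a = realloc(a, 16) -> a = 9; heap: [0-1 FREE][2-8 ALLOC][9-24 ALLOC][25-35 FREE]
Op 5: c = malloc(10) -> c = 25; heap: [0-1 FREE][2-8 ALLOC][9-24 ALLOC][25-34 ALLOC][35-35 FREE]
Op 6: d = malloc(1) -> d = 0; heap: [0-0 ALLOC][1-1 FREE][2-8 ALLOC][9-24 ALLOC][25-34 ALLOC][35-35 FREE]
Op 7: e = malloc(9) -> e = NULL; heap: [0-0 ALLOC][1-1 FREE][2-8 ALLOC][9-24 ALLOC][25-34 ALLOC][35-35 FREE]
Op 8: free(d) -> (freed d); heap: [0-1 FREE][2-8 ALLOC][9-24 ALLOC][25-34 ALLOC][35-35 FREE]
Free blocks: [2 1] total_free=3 largest=2 -> 100*(3-2)/3 = 100/3 ≈ 33.333 -> rounds to 33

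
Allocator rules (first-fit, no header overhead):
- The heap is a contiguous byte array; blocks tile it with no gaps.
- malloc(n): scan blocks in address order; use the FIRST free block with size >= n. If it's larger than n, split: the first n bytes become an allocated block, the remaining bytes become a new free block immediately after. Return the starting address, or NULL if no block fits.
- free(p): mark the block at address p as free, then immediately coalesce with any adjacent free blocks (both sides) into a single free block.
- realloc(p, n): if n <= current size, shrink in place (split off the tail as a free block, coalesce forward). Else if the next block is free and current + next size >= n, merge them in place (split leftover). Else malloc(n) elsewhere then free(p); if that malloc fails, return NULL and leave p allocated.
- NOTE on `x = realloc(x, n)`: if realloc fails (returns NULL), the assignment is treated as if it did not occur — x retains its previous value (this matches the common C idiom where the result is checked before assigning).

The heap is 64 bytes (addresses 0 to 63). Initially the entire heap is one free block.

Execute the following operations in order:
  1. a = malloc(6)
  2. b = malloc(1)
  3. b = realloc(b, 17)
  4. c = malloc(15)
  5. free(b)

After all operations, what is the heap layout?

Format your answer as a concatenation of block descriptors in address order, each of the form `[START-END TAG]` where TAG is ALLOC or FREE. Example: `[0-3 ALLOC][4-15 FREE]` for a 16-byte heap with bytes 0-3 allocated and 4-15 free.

Answer: [0-5 ALLOC][6-22 FREE][23-37 ALLOC][38-63 FREE]

Derivation:
Op 1: a = malloc(6) -> a = 0; heap: [0-5 ALLOC][6-63 FREE]
Op 2: b = malloc(1) -> b = 6; heap: [0-5 ALLOC][6-6 ALLOC][7-63 FREE]
Op 3: b = realloc(b, 17) -> b = 6; heap: [0-5 ALLOC][6-22 ALLOC][23-63 FREE]
Op 4: c = malloc(15) -> c = 23; heap: [0-5 ALLOC][6-22 ALLOC][23-37 ALLOC][38-63 FREE]
Op 5: free(b) -> (freed b); heap: [0-5 ALLOC][6-22 FREE][23-37 ALLOC][38-63 FREE]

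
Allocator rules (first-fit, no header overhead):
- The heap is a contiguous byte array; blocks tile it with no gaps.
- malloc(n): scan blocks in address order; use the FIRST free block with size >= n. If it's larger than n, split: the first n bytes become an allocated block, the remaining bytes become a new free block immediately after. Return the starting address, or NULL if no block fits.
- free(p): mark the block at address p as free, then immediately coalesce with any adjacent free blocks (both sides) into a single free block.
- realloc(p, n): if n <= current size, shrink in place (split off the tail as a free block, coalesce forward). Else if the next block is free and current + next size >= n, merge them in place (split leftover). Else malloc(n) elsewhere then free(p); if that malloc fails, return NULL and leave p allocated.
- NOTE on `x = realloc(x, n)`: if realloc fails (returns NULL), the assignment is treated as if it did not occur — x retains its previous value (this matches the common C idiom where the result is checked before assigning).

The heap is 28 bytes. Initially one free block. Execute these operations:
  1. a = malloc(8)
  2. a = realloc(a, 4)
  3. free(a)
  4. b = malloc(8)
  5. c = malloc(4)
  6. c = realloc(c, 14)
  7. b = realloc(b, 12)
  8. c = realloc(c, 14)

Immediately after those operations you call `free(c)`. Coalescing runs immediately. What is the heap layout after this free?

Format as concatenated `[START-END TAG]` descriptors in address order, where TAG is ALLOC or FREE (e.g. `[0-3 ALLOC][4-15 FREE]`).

Answer: [0-7 ALLOC][8-27 FREE]

Derivation:
Op 1: a = malloc(8) -> a = 0; heap: [0-7 ALLOC][8-27 FREE]
Op 2: a = realloc(a, 4) -> a = 0; heap: [0-3 ALLOC][4-27 FREE]
Op 3: free(a) -> (freed a); heap: [0-27 FREE]
Op 4: b = malloc(8) -> b = 0; heap: [0-7 ALLOC][8-27 FREE]
Op 5: c = malloc(4) -> c = 8; heap: [0-7 ALLOC][8-11 ALLOC][12-27 FREE]
Op 6: c = realloc(c, 14) -> c = 8; heap: [0-7 ALLOC][8-21 ALLOC][22-27 FREE]
Op 7: b = realloc(b, 12) -> NULL (b unchanged); heap: [0-7 ALLOC][8-21 ALLOC][22-27 FREE]
Op 8: c = realloc(c, 14) -> c = 8; heap: [0-7 ALLOC][8-21 ALLOC][22-27 FREE]
free(c): c = 8 -> block [8-21 ALLOC]; mark free, coalesce with adjacent free neighbors -> [0-7 ALLOC][8-27 FREE]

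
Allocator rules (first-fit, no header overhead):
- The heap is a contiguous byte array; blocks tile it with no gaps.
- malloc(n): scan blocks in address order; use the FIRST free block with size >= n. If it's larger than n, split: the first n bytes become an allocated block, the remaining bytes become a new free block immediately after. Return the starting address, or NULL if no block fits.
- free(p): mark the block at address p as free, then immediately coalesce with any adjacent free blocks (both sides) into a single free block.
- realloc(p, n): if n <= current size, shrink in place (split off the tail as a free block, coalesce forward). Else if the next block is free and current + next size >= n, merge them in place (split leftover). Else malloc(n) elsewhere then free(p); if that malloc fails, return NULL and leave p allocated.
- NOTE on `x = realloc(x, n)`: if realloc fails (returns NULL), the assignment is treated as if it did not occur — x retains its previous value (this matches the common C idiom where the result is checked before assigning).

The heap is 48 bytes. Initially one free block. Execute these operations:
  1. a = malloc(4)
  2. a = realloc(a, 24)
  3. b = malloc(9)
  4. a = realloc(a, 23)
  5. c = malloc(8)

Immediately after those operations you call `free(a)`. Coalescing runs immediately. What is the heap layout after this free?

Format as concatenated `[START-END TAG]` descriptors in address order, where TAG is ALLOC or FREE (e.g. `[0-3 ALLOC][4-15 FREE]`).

Answer: [0-23 FREE][24-32 ALLOC][33-40 ALLOC][41-47 FREE]

Derivation:
Op 1: a = malloc(4) -> a = 0; heap: [0-3 ALLOC][4-47 FREE]
Op 2: a = realloc(a, 24) -> a = 0; heap: [0-23 ALLOC][24-47 FREE]
Op 3: b = malloc(9) -> b = 24; heap: [0-23 ALLOC][24-32 ALLOC][33-47 FREE]
Op 4: a = realloc(a, 23) -> a = 0; heap: [0-22 ALLOC][23-23 FREE][24-32 ALLOC][33-47 FREE]
Op 5: c = malloc(8) -> c = 33; heap: [0-22 ALLOC][23-23 FREE][24-32 ALLOC][33-40 ALLOC][41-47 FREE]
free(a): a = 0 -> block [0-22 ALLOC]; mark free, coalesce with adjacent free neighbors -> [0-23 FREE][24-32 ALLOC][33-40 ALLOC][41-47 FREE]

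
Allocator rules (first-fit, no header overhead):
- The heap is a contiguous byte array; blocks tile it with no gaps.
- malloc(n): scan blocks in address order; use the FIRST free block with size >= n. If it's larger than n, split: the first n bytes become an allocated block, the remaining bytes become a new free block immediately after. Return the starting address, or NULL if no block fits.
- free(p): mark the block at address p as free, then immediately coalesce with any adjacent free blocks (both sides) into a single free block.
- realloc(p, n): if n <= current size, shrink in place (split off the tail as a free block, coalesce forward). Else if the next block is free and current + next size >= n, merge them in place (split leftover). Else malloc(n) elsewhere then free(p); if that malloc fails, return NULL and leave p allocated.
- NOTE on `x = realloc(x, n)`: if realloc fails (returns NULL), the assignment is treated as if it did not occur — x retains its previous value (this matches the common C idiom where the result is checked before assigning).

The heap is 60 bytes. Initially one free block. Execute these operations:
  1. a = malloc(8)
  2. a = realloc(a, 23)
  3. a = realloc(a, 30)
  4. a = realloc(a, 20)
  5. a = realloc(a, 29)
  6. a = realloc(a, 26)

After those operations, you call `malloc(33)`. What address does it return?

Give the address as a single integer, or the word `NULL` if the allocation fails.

Answer: 26

Derivation:
Op 1: a = malloc(8) -> a = 0; heap: [0-7 ALLOC][8-59 FREE]
Op 2: a = realloc(a, 23) -> a = 0; heap: [0-22 ALLOC][23-59 FREE]
Op 3: a = realloc(a, 30) -> a = 0; heap: [0-29 ALLOC][30-59 FREE]
Op 4: a = realloc(a, 20) -> a = 0; heap: [0-19 ALLOC][20-59 FREE]
Op 5: a = realloc(a, 29) -> a = 0; heap: [0-28 ALLOC][29-59 FREE]
Op 6: a = realloc(a, 26) -> a = 0; heap: [0-25 ALLOC][26-59 FREE]
malloc(33): first-fit scan over [0-25 ALLOC][26-59 FREE] -> 26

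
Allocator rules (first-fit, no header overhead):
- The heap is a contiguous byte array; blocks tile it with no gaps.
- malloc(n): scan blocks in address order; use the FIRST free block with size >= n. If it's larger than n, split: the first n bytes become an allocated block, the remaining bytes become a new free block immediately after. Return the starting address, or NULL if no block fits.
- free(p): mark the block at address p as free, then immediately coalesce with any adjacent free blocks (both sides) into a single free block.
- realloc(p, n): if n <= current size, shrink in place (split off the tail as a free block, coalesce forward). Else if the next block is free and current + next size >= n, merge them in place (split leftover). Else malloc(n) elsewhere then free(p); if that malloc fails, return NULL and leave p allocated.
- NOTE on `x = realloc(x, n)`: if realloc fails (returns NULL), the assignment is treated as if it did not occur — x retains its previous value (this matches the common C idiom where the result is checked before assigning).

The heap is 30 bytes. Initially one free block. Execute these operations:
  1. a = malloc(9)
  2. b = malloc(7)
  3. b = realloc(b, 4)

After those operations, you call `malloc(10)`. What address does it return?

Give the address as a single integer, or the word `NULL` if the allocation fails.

Op 1: a = malloc(9) -> a = 0; heap: [0-8 ALLOC][9-29 FREE]
Op 2: b = malloc(7) -> b = 9; heap: [0-8 ALLOC][9-15 ALLOC][16-29 FREE]
Op 3: b = realloc(b, 4) -> b = 9; heap: [0-8 ALLOC][9-12 ALLOC][13-29 FREE]
malloc(10): first-fit scan over [0-8 ALLOC][9-12 ALLOC][13-29 FREE] -> 13

Answer: 13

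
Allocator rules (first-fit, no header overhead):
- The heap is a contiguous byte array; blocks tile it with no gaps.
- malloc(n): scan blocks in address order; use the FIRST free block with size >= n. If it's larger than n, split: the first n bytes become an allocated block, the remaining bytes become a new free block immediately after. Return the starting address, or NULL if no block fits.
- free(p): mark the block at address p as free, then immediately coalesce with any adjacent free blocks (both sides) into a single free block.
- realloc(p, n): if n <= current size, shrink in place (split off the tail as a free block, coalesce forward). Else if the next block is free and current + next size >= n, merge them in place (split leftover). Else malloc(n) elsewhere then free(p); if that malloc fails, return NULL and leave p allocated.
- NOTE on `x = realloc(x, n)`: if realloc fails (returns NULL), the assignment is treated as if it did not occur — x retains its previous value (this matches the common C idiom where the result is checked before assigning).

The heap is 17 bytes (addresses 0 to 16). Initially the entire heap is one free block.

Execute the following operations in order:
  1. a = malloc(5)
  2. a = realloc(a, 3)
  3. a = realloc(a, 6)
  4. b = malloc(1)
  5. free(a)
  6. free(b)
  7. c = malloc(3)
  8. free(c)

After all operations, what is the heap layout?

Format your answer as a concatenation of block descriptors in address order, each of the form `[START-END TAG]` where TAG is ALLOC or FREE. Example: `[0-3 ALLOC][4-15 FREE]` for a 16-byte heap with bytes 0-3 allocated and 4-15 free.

Answer: [0-16 FREE]

Derivation:
Op 1: a = malloc(5) -> a = 0; heap: [0-4 ALLOC][5-16 FREE]
Op 2: a = realloc(a, 3) -> a = 0; heap: [0-2 ALLOC][3-16 FREE]
Op 3: a = realloc(a, 6) -> a = 0; heap: [0-5 ALLOC][6-16 FREE]
Op 4: b = malloc(1) -> b = 6; heap: [0-5 ALLOC][6-6 ALLOC][7-16 FREE]
Op 5: free(a) -> (freed a); heap: [0-5 FREE][6-6 ALLOC][7-16 FREE]
Op 6: free(b) -> (freed b); heap: [0-16 FREE]
Op 7: c = malloc(3) -> c = 0; heap: [0-2 ALLOC][3-16 FREE]
Op 8: free(c) -> (freed c); heap: [0-16 FREE]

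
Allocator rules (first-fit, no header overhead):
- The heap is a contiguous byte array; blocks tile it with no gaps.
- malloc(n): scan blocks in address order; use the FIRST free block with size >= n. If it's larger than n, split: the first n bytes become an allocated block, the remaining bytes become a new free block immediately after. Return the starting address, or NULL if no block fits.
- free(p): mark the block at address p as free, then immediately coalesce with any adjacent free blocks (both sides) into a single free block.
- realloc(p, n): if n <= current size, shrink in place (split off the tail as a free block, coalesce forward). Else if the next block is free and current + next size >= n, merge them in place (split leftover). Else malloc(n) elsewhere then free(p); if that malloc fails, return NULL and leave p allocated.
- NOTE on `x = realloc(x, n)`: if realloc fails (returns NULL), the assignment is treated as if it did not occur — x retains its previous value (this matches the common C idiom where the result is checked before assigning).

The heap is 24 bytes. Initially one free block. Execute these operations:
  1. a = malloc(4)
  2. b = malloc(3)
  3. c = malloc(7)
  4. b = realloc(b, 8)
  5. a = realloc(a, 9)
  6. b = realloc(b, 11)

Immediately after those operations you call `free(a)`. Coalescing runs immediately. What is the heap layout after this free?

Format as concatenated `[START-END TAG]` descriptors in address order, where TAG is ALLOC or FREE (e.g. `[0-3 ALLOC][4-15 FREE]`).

Op 1: a = malloc(4) -> a = 0; heap: [0-3 ALLOC][4-23 FREE]
Op 2: b = malloc(3) -> b = 4; heap: [0-3 ALLOC][4-6 ALLOC][7-23 FREE]
Op 3: c = malloc(7) -> c = 7; heap: [0-3 ALLOC][4-6 ALLOC][7-13 ALLOC][14-23 FREE]
Op 4: b = realloc(b, 8) -> b = 14; heap: [0-3 ALLOC][4-6 FREE][7-13 ALLOC][14-21 ALLOC][22-23 FREE]
Op 5: a = realloc(a, 9) -> NULL (a unchanged); heap: [0-3 ALLOC][4-6 FREE][7-13 ALLOC][14-21 ALLOC][22-23 FREE]
Op 6: b = realloc(b, 11) -> NULL (b unchanged); heap: [0-3 ALLOC][4-6 FREE][7-13 ALLOC][14-21 ALLOC][22-23 FREE]
free(a): a = 0 -> block [0-3 ALLOC]; mark free, coalesce with adjacent free neighbors -> [0-6 FREE][7-13 ALLOC][14-21 ALLOC][22-23 FREE]

Answer: [0-6 FREE][7-13 ALLOC][14-21 ALLOC][22-23 FREE]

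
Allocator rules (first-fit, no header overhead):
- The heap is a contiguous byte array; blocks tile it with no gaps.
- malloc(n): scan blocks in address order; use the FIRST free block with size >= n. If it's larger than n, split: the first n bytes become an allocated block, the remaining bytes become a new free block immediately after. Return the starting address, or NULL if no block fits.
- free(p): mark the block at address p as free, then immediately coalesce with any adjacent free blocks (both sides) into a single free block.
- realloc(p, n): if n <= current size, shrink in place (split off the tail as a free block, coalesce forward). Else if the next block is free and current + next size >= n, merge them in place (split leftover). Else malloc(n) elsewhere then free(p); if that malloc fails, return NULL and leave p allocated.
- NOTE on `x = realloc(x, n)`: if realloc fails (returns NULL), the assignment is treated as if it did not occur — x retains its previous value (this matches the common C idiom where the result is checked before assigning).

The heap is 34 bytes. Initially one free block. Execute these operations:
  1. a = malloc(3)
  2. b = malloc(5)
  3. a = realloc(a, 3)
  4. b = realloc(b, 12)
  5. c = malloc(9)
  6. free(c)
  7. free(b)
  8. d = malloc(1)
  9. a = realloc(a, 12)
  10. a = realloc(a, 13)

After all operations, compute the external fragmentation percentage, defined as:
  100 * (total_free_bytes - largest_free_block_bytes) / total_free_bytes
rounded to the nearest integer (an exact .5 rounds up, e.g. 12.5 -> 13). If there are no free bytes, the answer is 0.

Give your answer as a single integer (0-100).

Answer: 15

Derivation:
Op 1: a = malloc(3) -> a = 0; heap: [0-2 ALLOC][3-33 FREE]
Op 2: b = malloc(5) -> b = 3; heap: [0-2 ALLOC][3-7 ALLOC][8-33 FREE]
Op 3: a = realloc(a, 3) -> a = 0; heap: [0-2 ALLOC][3-7 ALLOC][8-33 FREE]
Op 4: b = realloc(b, 12) -> b = 3; heap: [0-2 ALLOC][3-14 ALLOC][15-33 FREE]
Op 5: c = malloc(9) -> c = 15; heap: [0-2 ALLOC][3-14 ALLOC][15-23 ALLOC][24-33 FREE]
Op 6: free(c) -> (freed c); heap: [0-2 ALLOC][3-14 ALLOC][15-33 FREE]
Op 7: free(b) -> (freed b); heap: [0-2 ALLOC][3-33 FREE]
Op 8: d = malloc(1) -> d = 3; heap: [0-2 ALLOC][3-3 ALLOC][4-33 FREE]
Op 9: a = realloc(a, 12) -> a = 4; heap: [0-2 FREE][3-3 ALLOC][4-15 ALLOC][16-33 FREE]
Op 10: a = realloc(a, 13) -> a = 4; heap: [0-2 FREE][3-3 ALLOC][4-16 ALLOC][17-33 FREE]
Free blocks: [3 17] total_free=20 largest=17 -> 100*(20-17)/20 = 300/20 = 15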